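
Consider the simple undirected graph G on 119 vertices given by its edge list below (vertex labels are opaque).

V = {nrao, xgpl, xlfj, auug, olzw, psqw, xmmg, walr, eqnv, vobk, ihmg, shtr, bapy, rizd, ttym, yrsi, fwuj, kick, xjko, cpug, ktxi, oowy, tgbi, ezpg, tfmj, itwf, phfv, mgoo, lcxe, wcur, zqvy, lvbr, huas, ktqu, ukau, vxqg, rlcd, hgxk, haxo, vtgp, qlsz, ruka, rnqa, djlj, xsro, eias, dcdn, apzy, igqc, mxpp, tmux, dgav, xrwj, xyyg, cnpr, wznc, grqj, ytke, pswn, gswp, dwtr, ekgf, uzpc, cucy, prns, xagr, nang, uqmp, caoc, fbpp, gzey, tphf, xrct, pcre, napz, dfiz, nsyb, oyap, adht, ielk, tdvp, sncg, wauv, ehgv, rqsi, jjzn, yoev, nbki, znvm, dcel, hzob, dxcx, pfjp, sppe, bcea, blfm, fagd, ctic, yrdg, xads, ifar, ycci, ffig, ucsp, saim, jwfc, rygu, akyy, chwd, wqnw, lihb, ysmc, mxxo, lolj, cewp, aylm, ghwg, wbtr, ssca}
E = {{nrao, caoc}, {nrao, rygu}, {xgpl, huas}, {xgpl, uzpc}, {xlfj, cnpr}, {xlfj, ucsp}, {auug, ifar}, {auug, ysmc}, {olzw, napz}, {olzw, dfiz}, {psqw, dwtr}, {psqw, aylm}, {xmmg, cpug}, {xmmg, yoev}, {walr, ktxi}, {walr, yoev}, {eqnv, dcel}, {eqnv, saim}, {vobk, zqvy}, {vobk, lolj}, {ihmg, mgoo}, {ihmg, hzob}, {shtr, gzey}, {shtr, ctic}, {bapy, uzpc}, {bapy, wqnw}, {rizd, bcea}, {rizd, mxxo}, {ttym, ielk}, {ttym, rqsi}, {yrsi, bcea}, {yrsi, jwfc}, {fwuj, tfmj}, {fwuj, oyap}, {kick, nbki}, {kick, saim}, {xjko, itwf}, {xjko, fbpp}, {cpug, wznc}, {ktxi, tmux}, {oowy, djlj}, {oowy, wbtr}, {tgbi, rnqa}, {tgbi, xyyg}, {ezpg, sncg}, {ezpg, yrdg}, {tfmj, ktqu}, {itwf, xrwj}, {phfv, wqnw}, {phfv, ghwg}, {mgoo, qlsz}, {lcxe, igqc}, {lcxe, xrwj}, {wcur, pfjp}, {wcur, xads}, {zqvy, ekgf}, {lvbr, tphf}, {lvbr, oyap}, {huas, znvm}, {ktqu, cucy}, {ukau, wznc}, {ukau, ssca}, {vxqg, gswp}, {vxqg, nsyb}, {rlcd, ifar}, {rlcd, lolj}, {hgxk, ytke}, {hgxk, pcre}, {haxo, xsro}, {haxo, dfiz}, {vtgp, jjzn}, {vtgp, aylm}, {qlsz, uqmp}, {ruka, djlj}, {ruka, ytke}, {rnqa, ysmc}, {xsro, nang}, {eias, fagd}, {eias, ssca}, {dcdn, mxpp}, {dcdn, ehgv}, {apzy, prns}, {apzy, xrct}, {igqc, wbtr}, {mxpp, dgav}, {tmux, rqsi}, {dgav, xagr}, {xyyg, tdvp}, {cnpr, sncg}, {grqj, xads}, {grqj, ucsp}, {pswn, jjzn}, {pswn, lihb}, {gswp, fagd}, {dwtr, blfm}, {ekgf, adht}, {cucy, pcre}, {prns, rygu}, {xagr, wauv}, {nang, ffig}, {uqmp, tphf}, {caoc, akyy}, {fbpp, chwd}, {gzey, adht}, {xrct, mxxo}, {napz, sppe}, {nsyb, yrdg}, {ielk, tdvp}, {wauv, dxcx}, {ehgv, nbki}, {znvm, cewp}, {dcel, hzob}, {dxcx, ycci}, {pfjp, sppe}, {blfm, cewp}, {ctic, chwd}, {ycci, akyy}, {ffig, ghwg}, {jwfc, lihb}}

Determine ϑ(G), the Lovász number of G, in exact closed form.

N(rlcd) = {ifar, lolj}, |N(rlcd)| = 2.
N(rygu) = {nrao, prns}, |N(rygu)| = 2.
N(tphf) = {lvbr, uqmp}, |N(tphf)| = 2.
deg(fwuj) = 2; N(fwuj) = {tfmj, oyap}.
2-regular, N=119; a single 119-cycle (edge-transitive).
Distinct eigenvalues (to 5 d.p.): [2.0, 1.99721, 1.98886, 1.97496, 1.95556, 1.93071, 1.90047, 1.86494, 1.82422, 1.7784, 1.72763, 1.67205, 1.6118, 1.54707, 1.47802, 1.40485, 1.32776, 1.24698, 1.16272, 1.07522, 0.98472, 0.89148, 0.79575, 0.6978, 0.59791, 0.49636, 0.39342, 0.28938, 0.18454, 0.07918, -0.0264, -0.1319, -0.23704, -0.34152, -0.44504, -0.54733, -0.64808, -0.74704, -0.84391, -0.93843, -1.03033, -1.11936, -1.20527, -1.28782, -1.36678, -1.44194, -1.51307, -1.57999, -1.6425, -1.70043, -1.75363, -1.80194, -1.84522, -1.88337, -1.91626, -1.94381, -1.96595, -1.9826, -1.99373, -1.9993].
Lovász (edge-transitive): ϑ = −119·(-2*cos(pi/119))/((2)−(-2*cos(pi/119))) = 119*cos(pi/119)/(cos(pi/119) + 1).
≈ 59.4896316 (to 7 d.p.).
Check 59 ≤ 119*cos(pi/119)/(cos(pi/119) + 1) ≤ 60: both strict.

119*cos(pi/119)/(cos(pi/119) + 1)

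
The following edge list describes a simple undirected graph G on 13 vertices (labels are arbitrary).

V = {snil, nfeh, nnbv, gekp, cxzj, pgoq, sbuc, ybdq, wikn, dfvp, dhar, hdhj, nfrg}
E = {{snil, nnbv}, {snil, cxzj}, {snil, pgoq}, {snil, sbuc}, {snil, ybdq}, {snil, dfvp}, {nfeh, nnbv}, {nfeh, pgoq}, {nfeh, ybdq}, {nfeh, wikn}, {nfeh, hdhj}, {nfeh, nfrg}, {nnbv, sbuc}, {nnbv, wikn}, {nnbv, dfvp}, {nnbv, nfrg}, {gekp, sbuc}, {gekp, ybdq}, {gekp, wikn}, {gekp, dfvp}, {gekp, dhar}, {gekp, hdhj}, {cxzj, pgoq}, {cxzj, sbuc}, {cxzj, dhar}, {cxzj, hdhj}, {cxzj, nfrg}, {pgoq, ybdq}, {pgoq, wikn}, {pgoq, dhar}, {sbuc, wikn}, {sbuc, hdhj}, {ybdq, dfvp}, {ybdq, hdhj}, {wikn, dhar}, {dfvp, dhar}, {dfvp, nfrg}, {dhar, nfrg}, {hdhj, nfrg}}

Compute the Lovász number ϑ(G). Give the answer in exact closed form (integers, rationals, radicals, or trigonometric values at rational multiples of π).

sqrt(13)

N(sbuc) = {snil, nnbv, gekp, cxzj, wikn, hdhj}, |N(sbuc)| = 6.
deg(gekp) = 6; N(gekp) = {sbuc, ybdq, wikn, dfvp, dhar, hdhj}.
deg(cxzj) = 6; N(cxzj) = {snil, pgoq, sbuc, dhar, hdhj, nfrg}.
Vertex dhar has 6 neighbors: gekp, cxzj, pgoq, wikn, dfvp, nfrg.
Every vertex has degree 6 (N=13); SR(13,6,2,3) — a Paley graph.
spec(A) ≈ [6.0, 1.302776, -2.302776] (distinct, 6 d.p.).
λ_max=6, λ_min=-sqrt(13)/2 - 1/2; ϑ = −13·λ_min/(λ_max−λ_min) = sqrt(13).
≈ 3.60555128 (to 8 d.p.).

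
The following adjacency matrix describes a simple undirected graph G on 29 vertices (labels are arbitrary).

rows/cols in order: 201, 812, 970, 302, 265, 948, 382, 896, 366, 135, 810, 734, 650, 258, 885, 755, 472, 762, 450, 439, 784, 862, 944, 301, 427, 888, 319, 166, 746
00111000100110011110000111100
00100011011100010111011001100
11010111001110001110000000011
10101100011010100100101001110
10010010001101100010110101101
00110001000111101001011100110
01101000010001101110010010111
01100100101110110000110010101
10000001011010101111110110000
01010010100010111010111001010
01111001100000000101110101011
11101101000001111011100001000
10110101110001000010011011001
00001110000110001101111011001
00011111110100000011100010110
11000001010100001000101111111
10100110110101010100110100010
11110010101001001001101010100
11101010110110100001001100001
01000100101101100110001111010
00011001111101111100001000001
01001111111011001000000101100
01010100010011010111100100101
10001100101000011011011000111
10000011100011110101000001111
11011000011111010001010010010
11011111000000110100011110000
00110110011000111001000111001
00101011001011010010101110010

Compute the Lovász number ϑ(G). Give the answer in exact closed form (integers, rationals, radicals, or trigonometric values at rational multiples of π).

Vertex 366 has 14 neighbors: 201, 896, 135, 810, 650, 885, 472, 762, 450, 439, 784, 862, 301, 427.
deg(948) = 14; N(948) = {970, 302, 896, 734, 650, 258, 885, 472, 439, 862, 944, 301, 319, 166}.
N(810) = {812, 970, 302, 265, 896, 366, 762, 439, 784, 862, 301, 888, 166, 746}, |N(810)| = 14.
Vertex 862 has 14 neighbors: 812, 265, 948, 382, 896, 366, 135, 810, 650, 258, 472, 301, 888, 319.
G on 29 vertices is 14-regular; SR(29,14,6,7) — a Paley graph.
spec(A) ≈ [14.0, 2.1926, -3.1926] (distinct, 4 d.p.).
Lovász: ϑ = −29(-sqrt(29)/2 - 1/2)/(14+-(-sqrt(29)/2 - 1/2)) = sqrt(29).
= 5.38516… (decimal).

sqrt(29)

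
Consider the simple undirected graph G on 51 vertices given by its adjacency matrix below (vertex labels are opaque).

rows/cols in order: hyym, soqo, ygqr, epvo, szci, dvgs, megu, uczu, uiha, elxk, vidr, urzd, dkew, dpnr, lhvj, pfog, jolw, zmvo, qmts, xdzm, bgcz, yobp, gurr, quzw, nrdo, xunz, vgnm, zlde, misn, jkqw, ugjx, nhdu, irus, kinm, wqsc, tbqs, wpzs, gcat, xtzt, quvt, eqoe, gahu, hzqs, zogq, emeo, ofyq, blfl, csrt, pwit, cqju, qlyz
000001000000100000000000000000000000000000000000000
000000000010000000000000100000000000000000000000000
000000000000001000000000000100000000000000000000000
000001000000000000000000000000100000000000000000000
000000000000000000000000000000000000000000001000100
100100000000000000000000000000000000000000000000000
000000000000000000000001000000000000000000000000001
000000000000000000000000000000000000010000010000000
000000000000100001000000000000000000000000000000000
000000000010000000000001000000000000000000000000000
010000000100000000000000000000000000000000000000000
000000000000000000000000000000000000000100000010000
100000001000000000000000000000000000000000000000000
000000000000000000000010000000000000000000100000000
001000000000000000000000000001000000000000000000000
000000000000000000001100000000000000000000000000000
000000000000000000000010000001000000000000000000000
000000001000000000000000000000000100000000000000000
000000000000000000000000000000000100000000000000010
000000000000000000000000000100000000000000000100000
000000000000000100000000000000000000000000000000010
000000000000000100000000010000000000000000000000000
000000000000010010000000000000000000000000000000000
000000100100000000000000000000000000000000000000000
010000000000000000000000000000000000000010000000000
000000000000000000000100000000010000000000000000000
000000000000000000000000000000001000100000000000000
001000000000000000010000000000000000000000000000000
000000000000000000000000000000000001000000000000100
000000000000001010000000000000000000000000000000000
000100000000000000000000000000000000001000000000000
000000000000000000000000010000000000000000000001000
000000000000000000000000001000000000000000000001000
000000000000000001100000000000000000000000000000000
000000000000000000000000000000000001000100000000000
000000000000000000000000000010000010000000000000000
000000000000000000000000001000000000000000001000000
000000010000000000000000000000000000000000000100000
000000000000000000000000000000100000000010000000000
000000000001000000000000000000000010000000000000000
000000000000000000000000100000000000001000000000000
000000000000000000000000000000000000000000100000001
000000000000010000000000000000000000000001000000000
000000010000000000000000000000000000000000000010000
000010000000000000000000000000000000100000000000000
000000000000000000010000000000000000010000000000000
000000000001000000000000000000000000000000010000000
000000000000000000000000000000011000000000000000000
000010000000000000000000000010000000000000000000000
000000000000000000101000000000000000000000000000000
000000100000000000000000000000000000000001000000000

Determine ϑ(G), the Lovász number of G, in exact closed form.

N(xtzt) = {ugjx, eqoe}, |N(xtzt)| = 2.
deg(irus) = 2; N(irus) = {vgnm, csrt}.
N(zlde) = {ygqr, xdzm}, |N(zlde)| = 2.
N(yobp) = {pfog, xunz}, |N(yobp)| = 2.
Every vertex has degree 2 (N=51); connected 2-regular on 51 ⇒ C_{51}.
spec(A) ≈ [2.0, 1.984841, 1.939594, 1.864944, 1.762024, 1.632394, 1.478018, 1.301237, 1.10473, 0.891477, 0.66471, 0.427866, 0.184537, -0.06159, -0.306783, -0.547326, -0.779572, -1.0, -1.205269, -1.392268, -1.558161, -1.700434, -1.816931, -1.905884, -1.965946, -1.996207] (distinct, 6 d.p.).
−51·(-2*cos(pi/51)) / ((2)−(-2*cos(pi/51))) = 51*cos(pi/51)/(cos(pi/51) + 1) = ϑ(G).
Numerically 25.47579449.
α=25, χ(Ḡ)=26; ϑ=51*cos(pi/51)/(cos(pi/51) + 1) lies between (both strict).

51*cos(pi/51)/(cos(pi/51) + 1)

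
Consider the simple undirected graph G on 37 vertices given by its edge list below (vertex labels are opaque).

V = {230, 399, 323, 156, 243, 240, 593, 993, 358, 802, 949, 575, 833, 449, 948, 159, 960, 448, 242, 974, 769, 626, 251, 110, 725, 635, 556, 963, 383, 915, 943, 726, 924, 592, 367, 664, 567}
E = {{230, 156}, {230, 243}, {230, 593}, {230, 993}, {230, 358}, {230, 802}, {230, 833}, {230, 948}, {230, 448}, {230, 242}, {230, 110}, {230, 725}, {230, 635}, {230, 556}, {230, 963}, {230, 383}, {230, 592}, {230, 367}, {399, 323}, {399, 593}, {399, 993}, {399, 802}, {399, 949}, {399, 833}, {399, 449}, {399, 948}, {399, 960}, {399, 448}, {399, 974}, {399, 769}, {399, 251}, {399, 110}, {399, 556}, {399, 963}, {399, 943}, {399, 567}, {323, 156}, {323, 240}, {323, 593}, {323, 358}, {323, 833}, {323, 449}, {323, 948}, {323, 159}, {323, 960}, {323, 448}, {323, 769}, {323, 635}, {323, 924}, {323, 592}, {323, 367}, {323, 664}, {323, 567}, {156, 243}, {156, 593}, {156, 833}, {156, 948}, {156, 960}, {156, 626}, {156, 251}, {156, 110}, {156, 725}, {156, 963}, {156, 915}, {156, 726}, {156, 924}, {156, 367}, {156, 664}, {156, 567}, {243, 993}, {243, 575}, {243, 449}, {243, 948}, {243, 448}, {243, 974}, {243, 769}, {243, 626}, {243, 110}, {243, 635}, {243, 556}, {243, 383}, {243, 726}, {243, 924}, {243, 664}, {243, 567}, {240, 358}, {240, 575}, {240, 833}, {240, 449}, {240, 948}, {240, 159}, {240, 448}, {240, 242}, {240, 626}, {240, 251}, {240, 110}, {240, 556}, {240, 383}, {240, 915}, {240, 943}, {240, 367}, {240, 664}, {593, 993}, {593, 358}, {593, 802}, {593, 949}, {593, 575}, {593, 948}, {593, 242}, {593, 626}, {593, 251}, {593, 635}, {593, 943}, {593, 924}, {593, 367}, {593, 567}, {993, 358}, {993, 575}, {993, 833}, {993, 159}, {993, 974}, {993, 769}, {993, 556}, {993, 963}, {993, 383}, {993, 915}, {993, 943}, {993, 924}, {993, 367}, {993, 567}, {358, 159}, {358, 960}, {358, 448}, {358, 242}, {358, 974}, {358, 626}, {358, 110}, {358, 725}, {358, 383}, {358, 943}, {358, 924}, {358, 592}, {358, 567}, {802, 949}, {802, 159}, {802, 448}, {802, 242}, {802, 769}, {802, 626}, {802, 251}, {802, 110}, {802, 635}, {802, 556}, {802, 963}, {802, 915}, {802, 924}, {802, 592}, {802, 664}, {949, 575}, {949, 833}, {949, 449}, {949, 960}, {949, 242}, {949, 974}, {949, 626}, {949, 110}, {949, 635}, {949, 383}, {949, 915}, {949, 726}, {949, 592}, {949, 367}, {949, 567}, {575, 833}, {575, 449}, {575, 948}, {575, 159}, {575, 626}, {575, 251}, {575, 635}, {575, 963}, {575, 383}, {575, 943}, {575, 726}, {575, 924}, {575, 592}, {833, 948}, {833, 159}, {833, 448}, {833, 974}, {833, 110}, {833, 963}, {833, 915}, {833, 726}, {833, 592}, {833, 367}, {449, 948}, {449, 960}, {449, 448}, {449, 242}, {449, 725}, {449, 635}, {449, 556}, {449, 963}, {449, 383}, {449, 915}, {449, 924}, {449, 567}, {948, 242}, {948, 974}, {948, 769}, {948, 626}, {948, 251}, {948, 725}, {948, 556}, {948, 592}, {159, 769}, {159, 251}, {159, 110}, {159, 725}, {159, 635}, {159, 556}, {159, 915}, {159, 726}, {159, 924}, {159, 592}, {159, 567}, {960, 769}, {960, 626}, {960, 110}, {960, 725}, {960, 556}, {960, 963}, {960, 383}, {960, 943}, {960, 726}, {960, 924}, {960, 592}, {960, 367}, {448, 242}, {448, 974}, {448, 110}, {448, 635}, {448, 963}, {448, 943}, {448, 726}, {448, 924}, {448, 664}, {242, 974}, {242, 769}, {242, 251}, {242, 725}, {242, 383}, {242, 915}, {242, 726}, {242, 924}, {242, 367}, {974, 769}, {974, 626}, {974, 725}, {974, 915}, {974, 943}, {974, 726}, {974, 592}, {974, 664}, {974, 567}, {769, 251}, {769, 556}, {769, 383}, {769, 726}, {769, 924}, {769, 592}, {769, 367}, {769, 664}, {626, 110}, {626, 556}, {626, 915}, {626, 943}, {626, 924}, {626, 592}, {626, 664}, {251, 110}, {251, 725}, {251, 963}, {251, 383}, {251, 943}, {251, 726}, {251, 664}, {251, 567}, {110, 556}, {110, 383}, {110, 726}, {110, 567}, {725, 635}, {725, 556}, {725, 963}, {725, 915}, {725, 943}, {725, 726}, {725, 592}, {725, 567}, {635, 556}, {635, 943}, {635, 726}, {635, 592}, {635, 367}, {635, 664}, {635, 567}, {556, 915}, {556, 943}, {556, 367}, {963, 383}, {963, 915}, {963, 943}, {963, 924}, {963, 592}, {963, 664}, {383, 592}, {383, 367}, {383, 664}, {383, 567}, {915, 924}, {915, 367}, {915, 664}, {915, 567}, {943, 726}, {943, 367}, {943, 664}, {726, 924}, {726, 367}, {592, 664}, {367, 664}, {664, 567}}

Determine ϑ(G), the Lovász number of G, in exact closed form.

sqrt(37)

Vertex 449 has 18 neighbors: 399, 323, 243, 240, 949, 575, 948, 960, 448, 242, 725, 635, 556, 963, 383, 915, 924, 567.
N(664) = {323, 156, 243, 240, 802, 448, 974, 769, 626, 251, 635, 963, 383, 915, 943, 592, 367, 567}, |N(664)| = 18.
N(242) = {230, 240, 593, 358, 802, 949, 449, 948, 448, 974, 769, 251, 725, 383, 915, 726, 924, 367}, |N(242)| = 18.
N(635) = {230, 323, 243, 593, 802, 949, 575, 449, 159, 448, 725, 556, 943, 726, 592, 367, 664, 567}, |N(635)| = 18.
G on 37 vertices is 18-regular; strongly regular (37,18,8,9).
A has 3 distinct eigenvalues ≈ [18.0, 2.541, -3.541].
With N=37: ϑ(G) = 37·(-(-sqrt(37)/2 - 1/2))/(18−(-sqrt(37)/2 - 1/2)) = sqrt(37).
ϑ(G) ≈ 6.082763.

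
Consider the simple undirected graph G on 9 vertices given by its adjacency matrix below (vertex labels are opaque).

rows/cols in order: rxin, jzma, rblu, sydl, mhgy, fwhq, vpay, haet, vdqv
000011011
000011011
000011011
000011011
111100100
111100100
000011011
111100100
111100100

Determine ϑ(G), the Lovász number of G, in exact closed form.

5

deg(jzma) = 4; N(jzma) = {mhgy, fwhq, haet, vdqv}.
N(vpay) = {mhgy, fwhq, haet, vdqv}, |N(vpay)| = 4.
Vertex rxin has 4 neighbors: mhgy, fwhq, haet, vdqv.
deg(fwhq) = 5; N(fwhq) = {rxin, jzma, rblu, sydl, vpay}.
Complete 2-partite, parts [5, 4]: perfect, ϑ = α = 5.
≈ 5.000000000 (to 9 d.p.).
Lovász sandwich 5 ≤ 5 ≤ 5: collapsed.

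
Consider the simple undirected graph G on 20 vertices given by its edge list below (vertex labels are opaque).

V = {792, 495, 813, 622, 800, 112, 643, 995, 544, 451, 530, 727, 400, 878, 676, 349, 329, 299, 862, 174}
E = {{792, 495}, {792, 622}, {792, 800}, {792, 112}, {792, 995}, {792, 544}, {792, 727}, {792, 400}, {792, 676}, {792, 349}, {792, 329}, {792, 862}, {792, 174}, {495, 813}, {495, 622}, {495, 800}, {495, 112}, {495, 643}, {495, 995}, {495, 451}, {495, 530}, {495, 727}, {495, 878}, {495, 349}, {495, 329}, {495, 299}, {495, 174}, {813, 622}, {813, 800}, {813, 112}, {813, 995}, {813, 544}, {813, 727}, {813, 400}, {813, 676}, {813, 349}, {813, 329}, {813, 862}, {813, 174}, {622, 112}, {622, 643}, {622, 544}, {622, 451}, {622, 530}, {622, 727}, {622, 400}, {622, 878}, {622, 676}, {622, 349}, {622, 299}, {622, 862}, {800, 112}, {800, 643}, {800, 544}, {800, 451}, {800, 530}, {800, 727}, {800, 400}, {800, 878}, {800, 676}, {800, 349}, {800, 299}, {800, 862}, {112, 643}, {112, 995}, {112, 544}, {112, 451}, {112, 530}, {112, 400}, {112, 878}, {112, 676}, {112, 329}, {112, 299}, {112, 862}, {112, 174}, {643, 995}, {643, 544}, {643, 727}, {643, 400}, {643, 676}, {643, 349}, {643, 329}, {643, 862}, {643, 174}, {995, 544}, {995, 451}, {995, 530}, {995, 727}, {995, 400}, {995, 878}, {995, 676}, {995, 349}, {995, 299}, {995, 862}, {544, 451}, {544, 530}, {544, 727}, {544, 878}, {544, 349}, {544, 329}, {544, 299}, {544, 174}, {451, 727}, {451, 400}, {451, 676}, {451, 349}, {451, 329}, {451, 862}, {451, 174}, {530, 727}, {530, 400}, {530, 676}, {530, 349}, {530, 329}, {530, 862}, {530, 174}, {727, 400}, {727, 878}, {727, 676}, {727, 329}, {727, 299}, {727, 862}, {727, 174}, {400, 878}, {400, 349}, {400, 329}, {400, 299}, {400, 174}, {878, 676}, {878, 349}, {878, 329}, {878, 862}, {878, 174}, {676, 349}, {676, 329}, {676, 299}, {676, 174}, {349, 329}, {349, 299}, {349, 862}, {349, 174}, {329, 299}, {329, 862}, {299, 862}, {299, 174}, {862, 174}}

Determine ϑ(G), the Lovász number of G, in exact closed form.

7

Vertex 329 has 15 neighbors: 792, 495, 813, 112, 643, 544, 451, 530, 727, 400, 878, 676, 349, 299, 862.
N(800) = {792, 495, 813, 112, 643, 544, 451, 530, 727, 400, 878, 676, 349, 299, 862}, |N(800)| = 15.
deg(349) = 17; N(349) = {792, 495, 813, 622, 800, 643, 995, 544, 451, 530, 400, 878, 676, 329, 299, 862, 174}.
Vertex 495 has 15 neighbors: 792, 813, 622, 800, 112, 643, 995, 451, 530, 727, 878, 349, 329, 299, 174.
K_{7,5,5,3} (perfect); ϑ(G) = α(G) = max{7,5,5,3} = 7.
Numerically 7.0000000.
Check 7 ≤ 7 ≤ 7: collapsed.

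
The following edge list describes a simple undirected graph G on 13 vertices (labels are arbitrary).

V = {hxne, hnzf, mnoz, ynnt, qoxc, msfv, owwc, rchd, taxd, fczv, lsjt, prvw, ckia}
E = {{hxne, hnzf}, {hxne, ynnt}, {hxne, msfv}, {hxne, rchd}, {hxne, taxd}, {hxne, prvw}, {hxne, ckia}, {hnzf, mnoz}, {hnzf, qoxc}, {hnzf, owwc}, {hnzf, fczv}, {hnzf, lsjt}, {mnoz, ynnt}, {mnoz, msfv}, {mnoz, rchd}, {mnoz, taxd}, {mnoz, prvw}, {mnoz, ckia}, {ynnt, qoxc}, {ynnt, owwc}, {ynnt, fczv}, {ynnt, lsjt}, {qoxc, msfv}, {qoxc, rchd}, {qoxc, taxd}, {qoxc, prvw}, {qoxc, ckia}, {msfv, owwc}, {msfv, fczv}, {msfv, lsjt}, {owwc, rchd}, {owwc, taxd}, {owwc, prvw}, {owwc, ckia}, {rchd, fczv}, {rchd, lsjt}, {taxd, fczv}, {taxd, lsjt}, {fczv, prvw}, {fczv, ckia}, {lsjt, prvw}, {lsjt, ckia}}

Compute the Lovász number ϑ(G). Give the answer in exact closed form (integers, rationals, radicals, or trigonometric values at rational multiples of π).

Vertex lsjt has 7 neighbors: hnzf, ynnt, msfv, rchd, taxd, prvw, ckia.
N(ynnt) = {hxne, mnoz, qoxc, owwc, fczv, lsjt}, |N(ynnt)| = 6.
deg(mnoz) = 7; N(mnoz) = {hnzf, ynnt, msfv, rchd, taxd, prvw, ckia}.
deg(fczv) = 7; N(fczv) = {hnzf, ynnt, msfv, rchd, taxd, prvw, ckia}.
K_{7,6} (perfect); ϑ(G) = α(G) = max{7,6} = 7.
ϑ(G) ≈ 7.00000000.
Sandwich: α(G)=7 ≤ ϑ(G)=7 ≤ χ(Ḡ)=7 (collapsed).

7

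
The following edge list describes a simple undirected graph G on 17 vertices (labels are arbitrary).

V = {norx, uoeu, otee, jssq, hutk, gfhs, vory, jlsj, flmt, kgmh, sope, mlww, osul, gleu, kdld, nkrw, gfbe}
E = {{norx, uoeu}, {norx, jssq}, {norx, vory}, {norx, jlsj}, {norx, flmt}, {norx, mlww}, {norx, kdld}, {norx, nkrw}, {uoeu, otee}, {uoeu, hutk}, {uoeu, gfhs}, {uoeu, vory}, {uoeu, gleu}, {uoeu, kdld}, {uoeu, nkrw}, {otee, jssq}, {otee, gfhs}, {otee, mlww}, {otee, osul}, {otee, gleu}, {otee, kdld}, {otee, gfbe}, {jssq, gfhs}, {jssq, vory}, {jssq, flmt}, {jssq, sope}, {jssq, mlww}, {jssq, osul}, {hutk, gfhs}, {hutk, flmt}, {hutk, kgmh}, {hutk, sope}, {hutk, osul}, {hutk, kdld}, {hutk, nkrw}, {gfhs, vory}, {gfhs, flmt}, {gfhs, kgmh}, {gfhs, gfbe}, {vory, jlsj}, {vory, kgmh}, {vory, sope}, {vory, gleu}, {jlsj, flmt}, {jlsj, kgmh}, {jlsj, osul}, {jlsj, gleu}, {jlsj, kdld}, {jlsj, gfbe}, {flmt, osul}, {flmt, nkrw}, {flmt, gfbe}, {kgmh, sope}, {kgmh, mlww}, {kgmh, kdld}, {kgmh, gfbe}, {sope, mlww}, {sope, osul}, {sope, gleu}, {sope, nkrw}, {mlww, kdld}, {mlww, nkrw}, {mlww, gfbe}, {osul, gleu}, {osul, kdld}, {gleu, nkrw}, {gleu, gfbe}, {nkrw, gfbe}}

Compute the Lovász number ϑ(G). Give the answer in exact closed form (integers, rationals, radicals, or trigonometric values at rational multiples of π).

Vertex hutk has 8 neighbors: uoeu, gfhs, flmt, kgmh, sope, osul, kdld, nkrw.
N(osul) = {otee, jssq, hutk, jlsj, flmt, sope, gleu, kdld}, |N(osul)| = 8.
deg(vory) = 8; N(vory) = {norx, uoeu, jssq, gfhs, jlsj, kgmh, sope, gleu}.
deg(kdld) = 8; N(kdld) = {norx, uoeu, otee, hutk, jlsj, kgmh, mlww, osul}.
Every vertex has degree 8 (N=17); strongly regular (17,8,3,4).
spec(A) ≈ [8.0, 1.56155, -2.56155] (distinct, 5 d.p.).
ϑ = −N·λ_min/(λ_max−λ_min) = −17·(-sqrt(17)/2 - 1/2)/(8−(-sqrt(17)/2 - 1/2)) = sqrt(17).
ϑ(G) ≈ 4.1231056.

sqrt(17)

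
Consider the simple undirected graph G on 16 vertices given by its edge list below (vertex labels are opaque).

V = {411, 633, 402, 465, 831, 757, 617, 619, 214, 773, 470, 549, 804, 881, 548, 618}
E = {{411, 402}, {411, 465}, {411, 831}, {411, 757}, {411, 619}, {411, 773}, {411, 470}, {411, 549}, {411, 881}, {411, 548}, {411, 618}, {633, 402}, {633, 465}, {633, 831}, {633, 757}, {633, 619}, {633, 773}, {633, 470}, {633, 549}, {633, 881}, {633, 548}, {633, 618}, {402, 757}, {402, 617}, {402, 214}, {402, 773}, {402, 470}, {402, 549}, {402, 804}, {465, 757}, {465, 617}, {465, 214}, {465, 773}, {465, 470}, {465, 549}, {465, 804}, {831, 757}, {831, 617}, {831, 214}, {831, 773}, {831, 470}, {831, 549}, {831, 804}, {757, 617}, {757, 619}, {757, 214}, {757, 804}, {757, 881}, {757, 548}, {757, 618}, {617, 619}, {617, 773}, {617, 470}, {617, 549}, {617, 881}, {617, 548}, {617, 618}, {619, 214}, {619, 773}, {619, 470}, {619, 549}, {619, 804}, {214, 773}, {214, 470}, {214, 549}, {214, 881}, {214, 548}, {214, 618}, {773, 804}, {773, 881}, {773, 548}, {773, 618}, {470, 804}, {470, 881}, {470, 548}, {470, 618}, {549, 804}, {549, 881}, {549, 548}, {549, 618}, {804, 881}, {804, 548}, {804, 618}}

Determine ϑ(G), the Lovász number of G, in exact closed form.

7

N(804) = {402, 465, 831, 757, 619, 773, 470, 549, 881, 548, 618}, |N(804)| = 11.
Vertex 549 has 12 neighbors: 411, 633, 402, 465, 831, 617, 619, 214, 804, 881, 548, 618.
Vertex 617 has 11 neighbors: 402, 465, 831, 757, 619, 773, 470, 549, 881, 548, 618.
Vertex 773 has 12 neighbors: 411, 633, 402, 465, 831, 617, 619, 214, 804, 881, 548, 618.
Complete 3-partite, parts [7, 5, 4]: perfect, ϑ = α = 7.
ϑ(G) ≈ 7.000000000.
7 ≤ 7 ≤ 7: collapsed.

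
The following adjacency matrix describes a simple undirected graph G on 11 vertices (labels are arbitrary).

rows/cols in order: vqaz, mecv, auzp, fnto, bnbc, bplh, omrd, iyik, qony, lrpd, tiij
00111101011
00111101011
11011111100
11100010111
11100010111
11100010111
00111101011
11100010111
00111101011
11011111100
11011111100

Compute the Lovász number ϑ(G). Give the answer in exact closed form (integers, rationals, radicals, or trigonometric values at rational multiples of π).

4

deg(lrpd) = 8; N(lrpd) = {vqaz, mecv, fnto, bnbc, bplh, omrd, iyik, qony}.
N(fnto) = {vqaz, mecv, auzp, omrd, qony, lrpd, tiij}, |N(fnto)| = 7.
Vertex omrd has 7 neighbors: auzp, fnto, bnbc, bplh, iyik, lrpd, tiij.
Vertex bplh has 7 neighbors: vqaz, mecv, auzp, omrd, qony, lrpd, tiij.
Complete 3-partite, parts [4, 4, 3]: perfect, ϑ = α = 4.
Numerically 4.00000.
4 ≤ 4 ≤ 4: collapsed.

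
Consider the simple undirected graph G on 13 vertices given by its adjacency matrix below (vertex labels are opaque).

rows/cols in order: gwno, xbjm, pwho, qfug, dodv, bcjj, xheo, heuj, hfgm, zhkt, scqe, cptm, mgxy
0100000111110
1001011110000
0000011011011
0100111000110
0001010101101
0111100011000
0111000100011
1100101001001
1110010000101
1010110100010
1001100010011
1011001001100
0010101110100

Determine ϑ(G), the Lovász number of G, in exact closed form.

deg(qfug) = 6; N(qfug) = {xbjm, dodv, bcjj, xheo, scqe, cptm}.
N(hfgm) = {gwno, xbjm, pwho, bcjj, scqe, mgxy}, |N(hfgm)| = 6.
Vertex gwno has 6 neighbors: xbjm, heuj, hfgm, zhkt, scqe, cptm.
N(cptm) = {gwno, pwho, qfug, xheo, zhkt, scqe}, |N(cptm)| = 6.
Every vertex has degree 6 (N=13); strongly regular (13,6,2,3).
The 3 distinct eigenvalues: [6.0, 1.303, -2.303].
λ_max=6, λ_min=-sqrt(13)/2 - 1/2; ϑ = −13·λ_min/(λ_max−λ_min) = sqrt(13).
Numerically 3.60555.

sqrt(13)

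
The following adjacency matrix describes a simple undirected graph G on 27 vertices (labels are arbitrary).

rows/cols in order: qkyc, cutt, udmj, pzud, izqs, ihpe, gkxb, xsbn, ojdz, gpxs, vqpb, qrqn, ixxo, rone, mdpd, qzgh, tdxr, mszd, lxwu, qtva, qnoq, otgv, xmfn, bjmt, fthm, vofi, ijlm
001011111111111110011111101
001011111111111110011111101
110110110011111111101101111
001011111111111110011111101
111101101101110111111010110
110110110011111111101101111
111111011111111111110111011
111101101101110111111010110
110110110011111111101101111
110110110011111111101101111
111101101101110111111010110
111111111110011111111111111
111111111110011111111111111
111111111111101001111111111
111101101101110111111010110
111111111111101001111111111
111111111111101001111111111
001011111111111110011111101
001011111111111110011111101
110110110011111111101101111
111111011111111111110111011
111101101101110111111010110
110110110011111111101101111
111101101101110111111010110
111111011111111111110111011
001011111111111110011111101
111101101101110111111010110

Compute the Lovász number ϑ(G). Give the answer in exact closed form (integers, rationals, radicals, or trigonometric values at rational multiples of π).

deg(xmfn) = 21; N(xmfn) = {qkyc, cutt, pzud, izqs, gkxb, xsbn, vqpb, qrqn, ixxo, rone, mdpd, qzgh, tdxr, mszd, lxwu, qnoq, otgv, bjmt, fthm, vofi, ijlm}.
N(otgv) = {qkyc, cutt, udmj, pzud, ihpe, gkxb, ojdz, gpxs, qrqn, ixxo, rone, qzgh, tdxr, mszd, lxwu, qtva, qnoq, xmfn, fthm, vofi}, |N(otgv)| = 20.
deg(mdpd) = 20; N(mdpd) = {qkyc, cutt, udmj, pzud, ihpe, gkxb, ojdz, gpxs, qrqn, ixxo, rone, qzgh, tdxr, mszd, lxwu, qtva, qnoq, xmfn, fthm, vofi}.
N(vofi) = {udmj, izqs, ihpe, gkxb, xsbn, ojdz, gpxs, vqpb, qrqn, ixxo, rone, mdpd, qzgh, tdxr, qtva, qnoq, otgv, xmfn, bjmt, fthm, ijlm}, |N(vofi)| = 21.
K_{7,6,6,3,3,2} (perfect); ϑ(G) = α(G) = max{7,6,6,3,3,2} = 7.
Numerically 7.000000.
Check 7 ≤ 7 ≤ 7: collapsed.

7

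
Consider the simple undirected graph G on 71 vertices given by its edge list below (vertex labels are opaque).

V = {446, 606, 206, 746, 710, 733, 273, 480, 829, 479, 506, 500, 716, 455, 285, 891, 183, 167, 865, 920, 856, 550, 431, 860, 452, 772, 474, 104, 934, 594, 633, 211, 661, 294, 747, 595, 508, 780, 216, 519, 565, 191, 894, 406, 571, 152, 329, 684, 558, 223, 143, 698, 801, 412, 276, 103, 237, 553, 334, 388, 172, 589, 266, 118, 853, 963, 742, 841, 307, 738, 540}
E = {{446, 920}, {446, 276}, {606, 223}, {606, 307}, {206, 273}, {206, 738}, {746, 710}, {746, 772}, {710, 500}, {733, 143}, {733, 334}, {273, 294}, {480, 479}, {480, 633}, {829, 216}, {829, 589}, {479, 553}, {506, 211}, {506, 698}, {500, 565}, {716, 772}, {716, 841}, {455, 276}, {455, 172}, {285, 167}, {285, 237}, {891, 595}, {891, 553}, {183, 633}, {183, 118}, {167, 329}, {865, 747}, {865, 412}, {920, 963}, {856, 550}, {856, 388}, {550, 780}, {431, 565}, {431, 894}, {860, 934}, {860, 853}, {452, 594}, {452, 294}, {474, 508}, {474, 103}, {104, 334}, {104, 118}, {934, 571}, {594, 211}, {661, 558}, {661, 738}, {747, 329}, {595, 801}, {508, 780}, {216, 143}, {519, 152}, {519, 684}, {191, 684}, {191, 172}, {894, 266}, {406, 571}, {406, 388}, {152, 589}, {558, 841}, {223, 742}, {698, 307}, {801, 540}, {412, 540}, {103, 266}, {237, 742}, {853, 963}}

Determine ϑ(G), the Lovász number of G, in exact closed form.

deg(829) = 2; N(829) = {216, 589}.
N(191) = {684, 172}, |N(191)| = 2.
Vertex 550 has 2 neighbors: 856, 780.
Vertex 589 has 2 neighbors: 829, 152.
G on 71 vertices is 2-regular; the odd cycle C_{71}.
A has 36 distinct eigenvalues ≈ [2.0, 1.99217, 1.96876, 1.92993, 1.876, 1.80739, 1.72463, 1.62837, 1.51937, 1.39848, 1.26665, 1.1249, 0.97435, 0.81617, 0.6516, 0.48194, 0.3085, 0.13265, -0.04424, -0.22079, -0.3956, -0.56732, -0.7346, -0.89613, -1.05065, -1.19694, -1.33387, -1.46036, -1.57542, -1.67814, -1.76774, -1.8435, -1.90483, -1.95125, -1.98241, -1.99804].
Lovász: ϑ = −71(-2*cos(pi/71))/(2+-(-1)*2*cos(pi/71)) = 71*cos(pi/71)/(cos(pi/71) + 1).
ϑ(G) ≈ 35.4826183.
Sandwich: α(G)=35 ≤ ϑ(G)=71*cos(pi/71)/(cos(pi/71) + 1) ≤ χ(Ḡ)=36 (both strict).

71*cos(pi/71)/(cos(pi/71) + 1)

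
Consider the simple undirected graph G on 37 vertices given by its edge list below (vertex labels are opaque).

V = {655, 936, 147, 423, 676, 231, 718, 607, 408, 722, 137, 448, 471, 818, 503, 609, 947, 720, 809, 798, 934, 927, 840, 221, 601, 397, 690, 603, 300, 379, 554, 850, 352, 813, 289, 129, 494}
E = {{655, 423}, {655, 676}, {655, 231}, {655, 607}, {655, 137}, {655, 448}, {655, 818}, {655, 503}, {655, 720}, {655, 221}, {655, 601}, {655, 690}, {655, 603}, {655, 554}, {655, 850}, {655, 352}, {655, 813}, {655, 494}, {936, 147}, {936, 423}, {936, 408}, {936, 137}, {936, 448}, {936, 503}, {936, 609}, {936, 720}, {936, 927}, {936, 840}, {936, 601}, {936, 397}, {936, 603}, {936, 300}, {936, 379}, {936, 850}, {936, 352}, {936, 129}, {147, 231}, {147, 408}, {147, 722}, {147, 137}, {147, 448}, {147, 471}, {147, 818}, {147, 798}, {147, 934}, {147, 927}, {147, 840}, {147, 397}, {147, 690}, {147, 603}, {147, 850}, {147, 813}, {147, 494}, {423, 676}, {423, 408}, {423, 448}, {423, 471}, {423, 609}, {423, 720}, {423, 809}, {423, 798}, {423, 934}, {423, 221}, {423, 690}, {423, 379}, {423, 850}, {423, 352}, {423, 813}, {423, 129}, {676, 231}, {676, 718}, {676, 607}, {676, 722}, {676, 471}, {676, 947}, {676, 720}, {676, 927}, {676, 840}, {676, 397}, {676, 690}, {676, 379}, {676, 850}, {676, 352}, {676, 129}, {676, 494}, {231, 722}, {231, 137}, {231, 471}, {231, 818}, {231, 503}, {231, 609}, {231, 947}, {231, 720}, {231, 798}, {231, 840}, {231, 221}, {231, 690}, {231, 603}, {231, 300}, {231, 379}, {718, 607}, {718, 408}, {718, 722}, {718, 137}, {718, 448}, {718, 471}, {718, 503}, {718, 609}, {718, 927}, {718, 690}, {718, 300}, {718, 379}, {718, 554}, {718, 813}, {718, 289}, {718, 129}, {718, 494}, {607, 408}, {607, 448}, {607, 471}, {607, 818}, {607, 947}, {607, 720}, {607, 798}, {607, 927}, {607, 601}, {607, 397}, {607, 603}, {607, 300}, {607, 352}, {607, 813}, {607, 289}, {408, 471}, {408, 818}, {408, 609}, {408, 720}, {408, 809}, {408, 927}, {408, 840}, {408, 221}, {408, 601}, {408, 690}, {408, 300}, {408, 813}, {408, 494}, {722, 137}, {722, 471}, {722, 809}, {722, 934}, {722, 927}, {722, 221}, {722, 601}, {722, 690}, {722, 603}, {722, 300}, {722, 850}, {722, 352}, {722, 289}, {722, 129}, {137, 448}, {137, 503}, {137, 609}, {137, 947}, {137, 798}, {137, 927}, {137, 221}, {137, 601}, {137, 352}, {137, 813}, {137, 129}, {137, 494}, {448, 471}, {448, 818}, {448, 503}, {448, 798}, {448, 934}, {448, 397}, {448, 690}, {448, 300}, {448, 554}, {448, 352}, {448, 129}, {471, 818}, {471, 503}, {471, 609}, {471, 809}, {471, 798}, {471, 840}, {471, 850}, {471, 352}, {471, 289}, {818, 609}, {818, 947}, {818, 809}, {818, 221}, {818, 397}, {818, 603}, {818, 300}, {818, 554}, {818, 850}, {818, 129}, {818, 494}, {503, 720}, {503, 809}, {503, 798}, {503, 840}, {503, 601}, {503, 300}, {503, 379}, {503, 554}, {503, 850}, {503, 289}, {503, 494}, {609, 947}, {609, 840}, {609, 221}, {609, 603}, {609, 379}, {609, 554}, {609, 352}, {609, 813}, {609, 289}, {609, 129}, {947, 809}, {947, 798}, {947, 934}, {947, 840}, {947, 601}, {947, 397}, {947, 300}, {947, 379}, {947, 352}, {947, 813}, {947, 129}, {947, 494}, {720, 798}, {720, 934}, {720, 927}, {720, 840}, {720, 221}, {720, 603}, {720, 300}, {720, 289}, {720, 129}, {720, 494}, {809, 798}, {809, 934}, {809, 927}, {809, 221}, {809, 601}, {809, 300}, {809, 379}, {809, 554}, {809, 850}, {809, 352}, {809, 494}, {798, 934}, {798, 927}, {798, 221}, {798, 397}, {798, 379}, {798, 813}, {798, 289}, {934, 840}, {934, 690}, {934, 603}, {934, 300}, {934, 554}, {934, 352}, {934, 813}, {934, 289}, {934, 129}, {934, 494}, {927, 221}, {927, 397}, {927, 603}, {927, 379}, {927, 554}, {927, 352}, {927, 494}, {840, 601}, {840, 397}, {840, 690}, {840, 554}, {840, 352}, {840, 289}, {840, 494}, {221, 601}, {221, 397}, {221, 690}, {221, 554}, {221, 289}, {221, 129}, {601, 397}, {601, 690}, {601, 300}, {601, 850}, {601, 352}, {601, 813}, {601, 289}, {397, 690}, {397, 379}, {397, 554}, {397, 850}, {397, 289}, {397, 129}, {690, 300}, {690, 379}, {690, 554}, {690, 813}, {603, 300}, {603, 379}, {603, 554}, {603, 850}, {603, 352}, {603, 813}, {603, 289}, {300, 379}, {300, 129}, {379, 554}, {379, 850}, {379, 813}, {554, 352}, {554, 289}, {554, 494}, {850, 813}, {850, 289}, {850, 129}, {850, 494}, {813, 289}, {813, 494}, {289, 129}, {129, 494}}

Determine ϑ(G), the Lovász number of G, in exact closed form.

N(231) = {655, 147, 676, 722, 137, 471, 818, 503, 609, 947, 720, 798, 840, 221, 690, 603, 300, 379}, |N(231)| = 18.
Vertex 947 has 18 neighbors: 676, 231, 607, 137, 818, 609, 809, 798, 934, 840, 601, 397, 300, 379, 352, 813, 129, 494.
Vertex 798 has 18 neighbors: 147, 423, 231, 607, 137, 448, 471, 503, 947, 720, 809, 934, 927, 221, 397, 379, 813, 289.
deg(423) = 18; N(423) = {655, 936, 676, 408, 448, 471, 609, 720, 809, 798, 934, 221, 690, 379, 850, 352, 813, 129}.
Every vertex has degree 18 (N=37); strongly regular (37,18,8,9).
The 3 distinct eigenvalues: [18.0, 2.541, -3.541].
−37·(-sqrt(37)/2 - 1/2) / ((18)−(-sqrt(37)/2 - 1/2)) = sqrt(37) = ϑ(G).
≈ 6.082762530 (to 9 d.p.).

sqrt(37)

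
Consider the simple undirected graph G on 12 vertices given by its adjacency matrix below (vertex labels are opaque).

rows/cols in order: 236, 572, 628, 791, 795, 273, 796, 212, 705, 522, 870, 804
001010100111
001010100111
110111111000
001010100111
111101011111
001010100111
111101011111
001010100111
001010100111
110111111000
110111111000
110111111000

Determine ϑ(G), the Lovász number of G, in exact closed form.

6

deg(791) = 6; N(791) = {628, 795, 796, 522, 870, 804}.
Vertex 870 has 8 neighbors: 236, 572, 791, 795, 273, 796, 212, 705.
Vertex 273 has 6 neighbors: 628, 795, 796, 522, 870, 804.
Vertex 628 has 8 neighbors: 236, 572, 791, 795, 273, 796, 212, 705.
K_{6,4,2} (perfect); ϑ(G) = α(G) = max{6,4,2} = 6.
ϑ(G) ≈ 6.0000.
6 ≤ 6 ≤ 6: collapsed.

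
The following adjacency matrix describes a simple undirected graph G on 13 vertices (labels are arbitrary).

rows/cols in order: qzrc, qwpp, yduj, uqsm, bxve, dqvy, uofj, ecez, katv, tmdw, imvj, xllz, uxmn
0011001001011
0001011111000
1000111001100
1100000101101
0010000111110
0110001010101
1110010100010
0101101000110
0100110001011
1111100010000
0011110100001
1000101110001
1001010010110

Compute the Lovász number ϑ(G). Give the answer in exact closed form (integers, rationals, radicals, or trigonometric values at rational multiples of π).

sqrt(13)

N(uqsm) = {qzrc, qwpp, ecez, tmdw, imvj, uxmn}, |N(uqsm)| = 6.
deg(uxmn) = 6; N(uxmn) = {qzrc, uqsm, dqvy, katv, imvj, xllz}.
Vertex qwpp has 6 neighbors: uqsm, dqvy, uofj, ecez, katv, tmdw.
Vertex ecez has 6 neighbors: qwpp, uqsm, bxve, uofj, imvj, xllz.
Regular of degree 6 on 13 vertices: strongly regular (13,6,2,3).
Distinct eigenvalues (to 4 d.p.): [6.0, 1.3028, -2.3028].
With N=13: ϑ(G) = 13·(-(-sqrt(13)/2 - 1/2))/(6−(-sqrt(13)/2 - 1/2)) = sqrt(13).
ϑ(G) ≈ 3.605551275.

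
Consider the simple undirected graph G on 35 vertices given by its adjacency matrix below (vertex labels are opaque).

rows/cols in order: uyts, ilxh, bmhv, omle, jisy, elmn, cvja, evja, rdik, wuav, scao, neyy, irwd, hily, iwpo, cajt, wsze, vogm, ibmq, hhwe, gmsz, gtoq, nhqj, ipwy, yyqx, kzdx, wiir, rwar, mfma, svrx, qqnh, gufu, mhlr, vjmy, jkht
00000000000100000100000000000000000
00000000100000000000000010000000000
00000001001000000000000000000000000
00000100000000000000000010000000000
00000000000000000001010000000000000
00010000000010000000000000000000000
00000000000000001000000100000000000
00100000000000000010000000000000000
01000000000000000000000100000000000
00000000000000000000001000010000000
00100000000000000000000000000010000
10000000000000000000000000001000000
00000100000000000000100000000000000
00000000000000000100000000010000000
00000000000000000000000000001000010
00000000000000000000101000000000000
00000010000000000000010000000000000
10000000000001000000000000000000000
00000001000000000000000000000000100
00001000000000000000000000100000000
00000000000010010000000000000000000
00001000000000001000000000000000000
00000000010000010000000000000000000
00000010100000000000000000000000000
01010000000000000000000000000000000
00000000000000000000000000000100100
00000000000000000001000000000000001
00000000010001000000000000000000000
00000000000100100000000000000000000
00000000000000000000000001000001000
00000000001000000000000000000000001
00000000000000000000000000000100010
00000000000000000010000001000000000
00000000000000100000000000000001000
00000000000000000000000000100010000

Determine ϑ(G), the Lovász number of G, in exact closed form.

deg(mfma) = 2; N(mfma) = {neyy, iwpo}.
Vertex neyy has 2 neighbors: uyts, mfma.
Vertex bmhv has 2 neighbors: evja, scao.
N(svrx) = {kzdx, gufu}, |N(svrx)| = 2.
Regular of degree 2 on 35 vertices: connected 2-regular on 35 ⇒ C_{35}.
A has 18 distinct eigenvalues ≈ [2.0, 1.96786, 1.87247, 1.7169, 1.50614, 1.24698, 0.94774, 0.61803, 0.26847, -0.08973, -0.44504, -0.78605, -1.10179, -1.38213, -1.61803, -1.80194, -1.92793, -1.99195].
With N=35: ϑ(G) = 35·(-(-1)*2*cos(pi/35))/(2−(-2*cos(pi/35))) = 35*cos(pi/35)/(cos(pi/35) + 1).
ϑ(G) ≈ 17.4647040.
Sandwich: α(G)=17 ≤ ϑ(G)=35*cos(pi/35)/(cos(pi/35) + 1) ≤ χ(Ḡ)=18 (both strict).

35*cos(pi/35)/(cos(pi/35) + 1)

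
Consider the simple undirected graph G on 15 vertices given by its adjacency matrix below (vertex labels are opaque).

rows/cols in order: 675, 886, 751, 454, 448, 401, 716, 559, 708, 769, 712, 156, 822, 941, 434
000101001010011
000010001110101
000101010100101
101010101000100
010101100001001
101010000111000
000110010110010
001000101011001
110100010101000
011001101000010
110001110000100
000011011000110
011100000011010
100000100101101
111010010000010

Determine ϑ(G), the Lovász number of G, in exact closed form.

5

deg(675) = 6; N(675) = {454, 401, 708, 712, 941, 434}.
Vertex 716 has 6 neighbors: 454, 448, 559, 769, 712, 941.
Vertex 434 has 6 neighbors: 675, 886, 751, 448, 559, 941.
Vertex 454 has 6 neighbors: 675, 751, 448, 716, 708, 822.
Every vertex has degree 6 (N=15); Kneser K(6,2) on C(6,2)=15 vertices.
The 3 distinct eigenvalues: [6.0, 1.0, -3.0].
Lovász: ϑ = −15(-3)/(6+-1*(-3)) = 5.
ϑ(G) ≈ 5.0000000.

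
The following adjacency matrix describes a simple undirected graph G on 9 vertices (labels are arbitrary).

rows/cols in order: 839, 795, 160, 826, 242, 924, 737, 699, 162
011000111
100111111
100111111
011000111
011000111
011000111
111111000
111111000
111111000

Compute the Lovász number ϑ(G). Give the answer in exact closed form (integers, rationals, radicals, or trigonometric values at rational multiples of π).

deg(699) = 6; N(699) = {839, 795, 160, 826, 242, 924}.
N(160) = {839, 826, 242, 924, 737, 699, 162}, |N(160)| = 7.
N(737) = {839, 795, 160, 826, 242, 924}, |N(737)| = 6.
N(924) = {795, 160, 737, 699, 162}, |N(924)| = 5.
Complete 3-partite, parts [4, 3, 2]: perfect, ϑ = α = 4.
ϑ(G) ≈ 4.00000000.
Sandwich: α(G)=4 ≤ ϑ(G)=4 ≤ χ(Ḡ)=4 (collapsed).

4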